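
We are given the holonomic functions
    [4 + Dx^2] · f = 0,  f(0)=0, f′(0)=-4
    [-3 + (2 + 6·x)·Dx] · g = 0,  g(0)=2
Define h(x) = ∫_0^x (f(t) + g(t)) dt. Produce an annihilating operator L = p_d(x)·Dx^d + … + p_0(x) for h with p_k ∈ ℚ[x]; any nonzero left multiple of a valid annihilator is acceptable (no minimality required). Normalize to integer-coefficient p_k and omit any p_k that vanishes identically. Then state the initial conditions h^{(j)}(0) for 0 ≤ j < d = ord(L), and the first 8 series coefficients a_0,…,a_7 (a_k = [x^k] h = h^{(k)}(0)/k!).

f: a_k = 0, -4, 0, 8/3, 0, -8/15, 0, 16/315, …
g: a_k = 2, 3, -9/4, 27/8, -405/64, 1701/128, -15309/512, 72171/1024, …
h₀=f+g: left-lcm gives L₀, ord ≤ 3.
h=∫₀ˣh₀: take L = L₀·Dx.
L = (-516 - 1152·x - 1728·x^2)·Dx + (56 + 936·x + 3456·x^2 + 3456·x^3)·Dx^2 + (-129 - 288·x - 432·x^2)·Dx^3 + (14 + 234·x + 864·x^2 + 864·x^3)·Dx^4  (order 4).
h: a_k = 0, 2, -1/2, -3/4, 145/96, -81/64, 24491/11520, -2187/512, …
ICs: h(0) = 0, h′(0) = 2, h′′(0) = -1, h′′′(0) = -9/2.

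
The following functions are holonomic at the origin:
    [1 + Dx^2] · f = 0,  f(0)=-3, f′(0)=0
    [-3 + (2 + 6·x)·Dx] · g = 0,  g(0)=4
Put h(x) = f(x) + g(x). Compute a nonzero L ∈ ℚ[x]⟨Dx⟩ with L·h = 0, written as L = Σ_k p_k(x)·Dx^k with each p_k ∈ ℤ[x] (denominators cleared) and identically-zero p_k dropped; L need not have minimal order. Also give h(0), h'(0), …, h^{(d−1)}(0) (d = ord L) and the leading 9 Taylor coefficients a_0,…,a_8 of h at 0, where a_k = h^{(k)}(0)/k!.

f: a_k = -3, 0, 3/2, 0, -1/8, 0, 1/240, 0, -1/13440, …
g: a_k = 4, 6, -9/2, 27/4, -405/32, 1701/64, -15309/256, 72171/512, -2814669/8192, …
Weyl lclm of L_f,L_g ⇒ L₀ (ord ≤ 3).
L = (-93 - 72·x - 108·x^2) + (-10 + 18·x + 216·x^2 + 216·x^3)·Dx + (-93 - 72·x - 108·x^2)·Dx^2 + (-10 + 18·x + 216·x^2 + 216·x^3)·Dx^3  (order 3).
h: a_k = 1, 6, -3, 27/4, -409/32, 1701/64, -229619/3840, 72171/512, -295540309/860160, …
ICs: h(0) = 1, h′(0) = 6, h′′(0) = -6.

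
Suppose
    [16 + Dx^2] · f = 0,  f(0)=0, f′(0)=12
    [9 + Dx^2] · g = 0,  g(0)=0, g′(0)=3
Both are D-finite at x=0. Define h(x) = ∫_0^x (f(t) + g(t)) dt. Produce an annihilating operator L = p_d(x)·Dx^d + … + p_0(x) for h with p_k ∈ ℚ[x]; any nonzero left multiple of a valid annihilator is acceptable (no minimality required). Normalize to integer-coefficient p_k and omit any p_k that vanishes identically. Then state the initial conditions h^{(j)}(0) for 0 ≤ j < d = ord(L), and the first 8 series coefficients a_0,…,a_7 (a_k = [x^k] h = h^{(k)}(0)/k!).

f: a_k = 0, 12, 0, -32, 0, 128/5, 0, -1024/105, …
g: a_k = 0, 3, 0, -9/2, 0, 81/40, 0, -243/560, …
Weyl lclm of L_f,L_g ⇒ L₀ (ord ≤ 4).
h=∫₀ˣh₀: take L = L₀·Dx.
L = 144·Dx + 25·Dx^3 + Dx^5  (order 5).
h: a_k = 0, 0, 15/2, 0, -73/8, 0, 221/48, 0, …
ICs: h(0) = 0, h′(0) = 0, h′′(0) = 15, h′′′(0) = 0, h′′′′(0) = -219.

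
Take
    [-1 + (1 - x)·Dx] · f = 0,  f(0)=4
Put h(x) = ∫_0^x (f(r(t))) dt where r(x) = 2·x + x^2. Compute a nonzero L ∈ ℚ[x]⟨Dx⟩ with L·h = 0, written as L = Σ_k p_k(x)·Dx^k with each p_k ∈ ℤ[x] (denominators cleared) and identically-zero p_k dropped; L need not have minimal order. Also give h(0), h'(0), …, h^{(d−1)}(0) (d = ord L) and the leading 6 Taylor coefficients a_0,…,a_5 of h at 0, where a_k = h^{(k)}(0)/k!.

f: a_k = 4, 4, 4, 4, 4, 4, …
h₀=f(r): pull back L_f along r ⇒ L₀.
Integrate: L := L₀·Dx.
L = (2 + 2·x)·Dx + (-1 + 2·x + x^2)·Dx^2  (order 2).
h: a_k = 0, 4, 4, 20/3, 12, 116/5, …
ICs: h(0) = 0, h′(0) = 4.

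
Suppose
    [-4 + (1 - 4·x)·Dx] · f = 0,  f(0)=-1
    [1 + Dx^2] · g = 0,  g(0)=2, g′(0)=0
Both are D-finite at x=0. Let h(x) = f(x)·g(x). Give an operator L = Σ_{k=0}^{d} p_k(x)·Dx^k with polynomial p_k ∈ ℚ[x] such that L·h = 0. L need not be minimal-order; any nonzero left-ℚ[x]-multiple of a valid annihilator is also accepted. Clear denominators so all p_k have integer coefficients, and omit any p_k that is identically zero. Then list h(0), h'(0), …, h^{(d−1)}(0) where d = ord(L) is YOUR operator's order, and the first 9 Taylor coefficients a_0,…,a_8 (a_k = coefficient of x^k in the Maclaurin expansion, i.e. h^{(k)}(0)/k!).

f: a_k = -1, -4, -16, -64, -256, -1024, -4096, -16384, -65536, …
g: a_k = 2, 0, -1, 0, 1/12, 0, -1/360, 0, 1/20160, …
Product ⇒ symmetric product L₀, ord ≤ 2.
L = (-1 + 4·x) + 8·Dx + (-1 + 4·x)·Dx^2  (order 2).
h: a_k = -2, -8, -31, -124, -5953/12, -5953/3, -2857439/360, -2857439/90, -512053069/4032, …
ICs: h(0) = -2, h′(0) = -8.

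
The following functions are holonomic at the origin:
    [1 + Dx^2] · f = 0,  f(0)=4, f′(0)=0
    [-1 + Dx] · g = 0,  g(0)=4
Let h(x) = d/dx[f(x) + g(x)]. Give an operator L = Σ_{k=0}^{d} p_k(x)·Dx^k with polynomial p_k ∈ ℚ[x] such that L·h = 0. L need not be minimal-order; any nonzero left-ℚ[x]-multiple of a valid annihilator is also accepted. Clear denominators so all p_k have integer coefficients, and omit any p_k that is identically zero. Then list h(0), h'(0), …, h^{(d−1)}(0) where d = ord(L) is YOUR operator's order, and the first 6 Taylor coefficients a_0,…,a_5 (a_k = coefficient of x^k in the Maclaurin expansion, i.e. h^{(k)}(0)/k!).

f: a_k = 4, 0, -2, 0, 1/6, 0, …
g: a_k = 4, 4, 2, 2/3, 1/6, 1/30, …
L₀ := lclm(L_f,L_g); ord L₀ ≤ 2+1.
h=h₀': d/dx-closure on L₀ ⇒ L.
L = 1 - Dx + Dx^2 - Dx^3  (order 3).
h: a_k = 4, 0, 2, 4/3, 1/6, 0, …
ICs: h(0) = 4, h′(0) = 0, h′′(0) = 4.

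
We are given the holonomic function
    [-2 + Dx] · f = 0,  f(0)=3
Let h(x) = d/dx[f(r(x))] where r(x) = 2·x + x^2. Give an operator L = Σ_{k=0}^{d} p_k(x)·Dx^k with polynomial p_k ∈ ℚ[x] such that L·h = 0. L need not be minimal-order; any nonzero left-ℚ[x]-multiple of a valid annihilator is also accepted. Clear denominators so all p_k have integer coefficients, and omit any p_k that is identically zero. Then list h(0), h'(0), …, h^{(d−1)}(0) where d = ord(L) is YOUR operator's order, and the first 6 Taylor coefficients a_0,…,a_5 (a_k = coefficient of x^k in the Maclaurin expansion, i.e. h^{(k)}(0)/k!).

f: a_k = 3, 6, 6, 4, 2, 4/5, …
Change of var in L_f (x↦r) gives L₀.
h₀' ⇒ L via d/dx closure of L₀.
L = (5 + 8·x + 4·x^2) + (-1 - x)·Dx  (order 1).
h: a_k = 12, 60, 168, 344, 568, 3992/5, …
ICs: h(0) = 12.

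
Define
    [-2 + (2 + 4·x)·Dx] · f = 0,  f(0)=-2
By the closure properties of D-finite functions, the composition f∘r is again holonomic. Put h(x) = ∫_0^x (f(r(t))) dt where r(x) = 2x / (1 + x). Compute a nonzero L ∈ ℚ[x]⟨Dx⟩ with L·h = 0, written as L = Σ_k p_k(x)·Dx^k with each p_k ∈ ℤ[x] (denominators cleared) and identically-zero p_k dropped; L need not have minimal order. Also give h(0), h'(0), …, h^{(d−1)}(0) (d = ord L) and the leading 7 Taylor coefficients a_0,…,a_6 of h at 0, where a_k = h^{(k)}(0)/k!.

f: a_k = -2, -2, 1, -1, 5/4, -7/4, 21/8, …
Change of var in L_f (x↦r) gives L₀.
h=∫h₀ ⇒ L = L₀·Dx.
L = -2·Dx + (1 + 6·x + 5·x^2)·Dx^2  (order 2).
h: a_k = 0, -2, -2, 8/3, -5, 12, -34, …
ICs: h(0) = 0, h′(0) = -2.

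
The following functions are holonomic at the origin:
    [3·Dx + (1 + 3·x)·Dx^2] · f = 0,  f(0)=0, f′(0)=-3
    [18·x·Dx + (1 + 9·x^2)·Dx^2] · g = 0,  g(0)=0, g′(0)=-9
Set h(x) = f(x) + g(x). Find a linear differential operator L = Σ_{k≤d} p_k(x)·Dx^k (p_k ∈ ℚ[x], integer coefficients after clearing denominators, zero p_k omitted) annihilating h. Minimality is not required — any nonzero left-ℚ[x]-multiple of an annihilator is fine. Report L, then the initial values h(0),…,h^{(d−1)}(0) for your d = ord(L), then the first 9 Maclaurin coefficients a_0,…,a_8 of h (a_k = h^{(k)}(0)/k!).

f: a_k = 0, -3, 9/2, -9, 81/4, -243/5, 243/2, -2187/7, 6561/8, …
g: a_k = 0, -9, 0, 27, 0, -729/5, 0, 6561/7, 0, …
Sum ⇒ L₀ = lclm(L_f,L_g) in ℚ(x)⟨Dx⟩.
L = (-18 - 162·x + 486·x^2 + 486·x^3)·Dx + (-12 - 36·x + 972·x^3 + 972·x^4)·Dx^2 + (-1 + 3·x + 18·x^2 + 54·x^3 + 243·x^4 + 243·x^5)·Dx^3  (order 3).
h: a_k = 0, -12, 9/2, 18, 81/4, -972/5, 243/2, 4374/7, 6561/8, …
ICs: h(0) = 0, h′(0) = -12, h′′(0) = 9.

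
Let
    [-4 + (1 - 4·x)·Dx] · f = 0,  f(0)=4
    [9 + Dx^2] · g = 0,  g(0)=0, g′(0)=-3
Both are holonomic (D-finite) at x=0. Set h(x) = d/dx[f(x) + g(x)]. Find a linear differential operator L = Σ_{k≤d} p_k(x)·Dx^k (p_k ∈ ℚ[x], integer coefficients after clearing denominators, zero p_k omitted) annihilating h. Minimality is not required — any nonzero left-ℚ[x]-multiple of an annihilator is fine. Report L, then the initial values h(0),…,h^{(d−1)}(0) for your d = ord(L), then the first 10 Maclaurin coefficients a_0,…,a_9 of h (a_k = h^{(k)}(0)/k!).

L = (4824 - 1728·x + 3456·x^2) + (-315 + 1476·x - 1296·x^2 + 1728·x^3)·Dx + (536 - 192·x + 384·x^2)·Dx^2 + (-35 + 164·x - 144·x^2 + 192·x^3)·Dx^3  (order 3).
h: a_k = 13, 128, 1563/2, 4096, 163759/8, 98304, 36700403/80, 2097152, 42278582133/4480, 41943040, …
ICs: h(0) = 13, h′(0) = 128, h′′(0) = 1563.

f: a_k = 4, 16, 64, 256, 1024, 4096, 16384, 65536, 262144, 1048576, …
g: a_k = 0, -3, 0, 9/2, 0, -81/40, 0, 243/560, 0, -243/4480, …
h₀=f+g: left-lcm gives L₀, ord ≤ 3.
h=h₀': d/dx-closure on L₀ ⇒ L.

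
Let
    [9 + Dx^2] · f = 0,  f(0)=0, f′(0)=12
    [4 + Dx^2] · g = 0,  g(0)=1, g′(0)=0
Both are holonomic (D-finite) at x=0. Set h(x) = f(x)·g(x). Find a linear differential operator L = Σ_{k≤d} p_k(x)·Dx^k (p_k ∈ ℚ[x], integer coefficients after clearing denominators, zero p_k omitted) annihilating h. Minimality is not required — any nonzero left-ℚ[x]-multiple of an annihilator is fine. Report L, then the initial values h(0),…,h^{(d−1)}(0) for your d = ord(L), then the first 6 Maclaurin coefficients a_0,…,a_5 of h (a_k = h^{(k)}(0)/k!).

L = 25 + 26·Dx^2 + Dx^4  (order 4).
h: a_k = 0, 12, 0, -42, 0, 521/10, …
ICs: h(0) = 0, h′(0) = 12, h′′(0) = 0, h′′′(0) = -252.

f: a_k = 0, 12, 0, -18, 0, 81/10, …
g: a_k = 1, 0, -2, 0, 2/3, 0, …
f·g: L₀ = L_f ⊗_s L_g, ord ≤ 2·2.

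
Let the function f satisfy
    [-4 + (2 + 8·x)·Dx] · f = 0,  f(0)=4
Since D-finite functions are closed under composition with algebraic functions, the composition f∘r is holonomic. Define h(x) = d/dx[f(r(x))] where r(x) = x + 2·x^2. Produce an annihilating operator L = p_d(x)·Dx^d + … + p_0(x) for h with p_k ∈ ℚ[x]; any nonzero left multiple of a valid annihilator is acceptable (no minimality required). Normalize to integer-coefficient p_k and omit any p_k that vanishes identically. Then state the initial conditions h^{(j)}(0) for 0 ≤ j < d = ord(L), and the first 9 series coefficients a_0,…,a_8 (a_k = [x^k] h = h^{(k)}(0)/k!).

L = 2 + (-1 - 8·x - 24·x^2 - 32·x^3)·Dx  (order 1).
h: a_k = 8, 16, -48, 96, -80, -288, 1568, -3904, 3888, …
ICs: h(0) = 8.

f: a_k = 4, 8, -8, 16, -40, 112, -336, 1056, -3432, …
L₀ from L_f via x↦r, Dx↦r'^{-1}Dx.
h=h₀': d/dx-closure on L₀ ⇒ L.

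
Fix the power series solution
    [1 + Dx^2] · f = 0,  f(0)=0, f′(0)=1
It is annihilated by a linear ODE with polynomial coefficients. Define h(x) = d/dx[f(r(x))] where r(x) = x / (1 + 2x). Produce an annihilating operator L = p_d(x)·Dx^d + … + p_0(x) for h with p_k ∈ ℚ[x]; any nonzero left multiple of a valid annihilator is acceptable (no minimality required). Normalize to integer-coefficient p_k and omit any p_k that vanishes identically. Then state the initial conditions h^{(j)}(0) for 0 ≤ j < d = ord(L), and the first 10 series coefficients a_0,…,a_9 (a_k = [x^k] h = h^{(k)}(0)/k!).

f: a_k = 0, 1, 0, -1/6, 0, 1/120, 0, -1/5040, 0, 1/362880, …
L₀ from L_f via x↦r, Dx↦r'^{-1}Dx.
Differentiate: ansatz ord ≤ ord L₀ ⇒ L.
L = (25 + 96·x + 96·x^2) + (12 + 72·x + 144·x^2 + 96·x^3)·Dx + (1 + 8·x + 24·x^2 + 32·x^3 + 16·x^4)·Dx^2  (order 2).
h: a_k = 1, -4, 23/2, -28, 1441/24, -225/2, 123479/720, -6599/45, -12104063/40320, 4486271/2016, …
ICs: h(0) = 1, h′(0) = -4.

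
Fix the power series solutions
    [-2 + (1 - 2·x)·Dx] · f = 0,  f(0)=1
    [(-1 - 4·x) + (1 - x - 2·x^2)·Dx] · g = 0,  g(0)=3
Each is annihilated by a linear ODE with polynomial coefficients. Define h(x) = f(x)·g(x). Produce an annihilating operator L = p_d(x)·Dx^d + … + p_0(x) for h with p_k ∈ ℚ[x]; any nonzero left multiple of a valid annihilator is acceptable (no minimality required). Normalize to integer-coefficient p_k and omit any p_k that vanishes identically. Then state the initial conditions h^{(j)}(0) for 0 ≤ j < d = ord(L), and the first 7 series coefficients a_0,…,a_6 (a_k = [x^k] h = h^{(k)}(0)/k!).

f: a_k = 1, 2, 4, 8, 16, 32, 64, …
g: a_k = 3, 3, 9, 15, 33, 63, 129, …
Product ⇒ symmetric product L₀, ord ≤ 1.
L = (3 + 6·x) + (-1 + x + 2·x^2)·Dx  (order 1).
h: a_k = 3, 9, 27, 69, 171, 405, 939, …
ICs: h(0) = 3.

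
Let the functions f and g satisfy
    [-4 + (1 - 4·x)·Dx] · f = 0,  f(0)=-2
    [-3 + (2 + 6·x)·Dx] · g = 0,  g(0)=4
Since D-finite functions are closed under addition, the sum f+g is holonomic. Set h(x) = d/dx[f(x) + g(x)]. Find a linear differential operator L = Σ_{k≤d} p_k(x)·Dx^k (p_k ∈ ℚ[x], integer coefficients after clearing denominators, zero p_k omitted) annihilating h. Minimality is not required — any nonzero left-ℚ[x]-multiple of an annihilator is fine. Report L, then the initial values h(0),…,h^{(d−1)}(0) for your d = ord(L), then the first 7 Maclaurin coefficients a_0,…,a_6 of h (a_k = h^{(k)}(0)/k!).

f: a_k = -2, -8, -32, -128, -512, -2048, -8192, …
g: a_k = 4, 6, -9/2, 27/4, -405/32, 1701/64, -15309/256, …
Weyl lclm of L_f,L_g ⇒ L₀ (ord ≤ 2).
Derive L from L₀ (diff closure).
L = (-792 - 864·x) + (-357 - 2520·x - 3024·x^2)·Dx + (38 + 34·x - 528·x^2 - 864·x^3)·Dx^2  (order 2).
h: a_k = -2, -73, -1455/4, -16789/8, -646855/64, -6337383/128, -116935315/512, …
ICs: h(0) = -2, h′(0) = -73.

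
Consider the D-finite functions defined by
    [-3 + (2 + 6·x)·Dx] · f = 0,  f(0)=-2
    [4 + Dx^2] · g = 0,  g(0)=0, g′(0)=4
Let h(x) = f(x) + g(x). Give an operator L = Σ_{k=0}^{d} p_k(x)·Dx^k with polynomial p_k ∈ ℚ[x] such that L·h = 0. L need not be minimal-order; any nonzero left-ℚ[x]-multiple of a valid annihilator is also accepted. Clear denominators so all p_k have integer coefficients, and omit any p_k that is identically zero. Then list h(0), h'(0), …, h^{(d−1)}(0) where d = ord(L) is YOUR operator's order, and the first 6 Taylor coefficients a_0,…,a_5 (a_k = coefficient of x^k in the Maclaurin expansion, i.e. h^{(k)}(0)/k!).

L = (-516 - 1152·x - 1728·x^2) + (56 + 936·x + 3456·x^2 + 3456·x^3)·Dx + (-129 - 288·x - 432·x^2)·Dx^2 + (14 + 234·x + 864·x^2 + 864·x^3)·Dx^3  (order 3).
h: a_k = -2, 1, 9/4, -145/24, 405/64, -24491/1920, …
ICs: h(0) = -2, h′(0) = 1, h′′(0) = 9/2.

f: a_k = -2, -3, 9/4, -27/8, 405/64, -1701/128, …
g: a_k = 0, 4, 0, -8/3, 0, 8/15, …
L₀ := lclm(L_f,L_g); ord L₀ ≤ 1+2.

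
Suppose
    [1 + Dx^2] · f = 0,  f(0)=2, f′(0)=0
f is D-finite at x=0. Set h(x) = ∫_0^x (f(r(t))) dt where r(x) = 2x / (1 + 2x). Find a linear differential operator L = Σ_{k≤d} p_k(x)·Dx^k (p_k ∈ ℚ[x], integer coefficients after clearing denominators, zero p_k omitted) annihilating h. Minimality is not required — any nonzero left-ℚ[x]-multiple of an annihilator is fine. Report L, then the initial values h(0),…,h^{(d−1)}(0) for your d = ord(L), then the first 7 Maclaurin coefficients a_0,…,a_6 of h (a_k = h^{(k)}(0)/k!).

L = 4·Dx + (4 + 24·x + 48·x^2 + 32·x^3)·Dx^2 + (1 + 8·x + 24·x^2 + 32·x^3 + 16·x^4)·Dx^3  (order 3).
h: a_k = 0, 2, 0, -4/3, 4, -28/3, 176/9, …
ICs: h(0) = 0, h′(0) = 2, h′′(0) = 0.

f: a_k = 2, 0, -1, 0, 1/12, 0, -1/360, …
Substitute x→r, Dx→(1/r')Dx; clear ⇒ L₀.
h=∫h₀ ⇒ L = L₀·Dx.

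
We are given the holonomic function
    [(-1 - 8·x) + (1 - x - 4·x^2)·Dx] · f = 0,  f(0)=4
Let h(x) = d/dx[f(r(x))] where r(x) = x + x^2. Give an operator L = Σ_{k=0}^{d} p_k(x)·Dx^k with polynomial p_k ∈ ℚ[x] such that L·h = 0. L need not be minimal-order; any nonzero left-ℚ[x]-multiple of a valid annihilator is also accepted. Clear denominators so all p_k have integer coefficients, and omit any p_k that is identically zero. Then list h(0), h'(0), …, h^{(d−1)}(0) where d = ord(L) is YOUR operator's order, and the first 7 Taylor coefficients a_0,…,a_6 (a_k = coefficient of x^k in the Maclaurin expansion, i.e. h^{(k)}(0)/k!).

L = (12 + 78·x + 246·x^2 + 656·x^3 + 1128·x^4 + 960·x^5 + 320·x^6) + (-1 - 9·x - 9·x^2 + 66·x^3 + 220·x^4 + 312·x^5 + 224·x^6 + 64·x^7)·Dx  (order 1).
h: a_k = 4, 48, 228, 976, 4160, 16536, 64204, …
ICs: h(0) = 4.

f: a_k = 4, 4, 20, 36, 116, 260, 724, …
f∘r: x↦r, Dx↦Dx/r' in L_f ⇒ L₀.
Differentiate: ansatz ord ≤ ord L₀ ⇒ L.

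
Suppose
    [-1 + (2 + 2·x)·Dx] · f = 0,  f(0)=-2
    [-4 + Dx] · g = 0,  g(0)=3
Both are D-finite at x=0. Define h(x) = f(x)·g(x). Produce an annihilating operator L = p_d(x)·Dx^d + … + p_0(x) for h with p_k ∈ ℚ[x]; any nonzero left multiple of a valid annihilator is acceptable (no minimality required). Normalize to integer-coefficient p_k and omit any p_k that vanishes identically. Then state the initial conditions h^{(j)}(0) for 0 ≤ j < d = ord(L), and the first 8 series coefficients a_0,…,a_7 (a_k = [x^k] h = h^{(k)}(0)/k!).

L = (-9 - 8·x) + (2 + 2·x)·Dx  (order 1).
h: a_k = -6, -27, -237/4, -683/8, -5841/64, -49553/640, -417727/7680, -1167969/35840, …
ICs: h(0) = -6.

f: a_k = -2, -1, 1/4, -1/8, 5/64, -7/128, 21/512, -33/1024, …
g: a_k = 3, 12, 24, 32, 32, 128/5, 256/15, 1024/105, …
L₀ := L_f ⊗_s L_g (sym. prod.), ord ≤ 1.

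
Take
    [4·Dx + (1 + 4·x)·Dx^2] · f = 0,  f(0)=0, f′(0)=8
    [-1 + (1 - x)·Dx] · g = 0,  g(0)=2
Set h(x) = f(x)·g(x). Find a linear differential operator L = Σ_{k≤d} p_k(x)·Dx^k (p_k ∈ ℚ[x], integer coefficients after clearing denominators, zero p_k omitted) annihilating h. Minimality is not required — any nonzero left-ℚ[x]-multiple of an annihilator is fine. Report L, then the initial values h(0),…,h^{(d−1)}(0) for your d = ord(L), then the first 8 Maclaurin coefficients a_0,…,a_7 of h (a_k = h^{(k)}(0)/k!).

L = 4 + (-2 + 12·x)·Dx + (-1 - 3·x + 4·x^2)·Dx^2  (order 2).
h: a_k = 0, 16, -16, 208/3, -560/3, 9488/15, -31472/15, 762736/105, …
ICs: h(0) = 0, h′(0) = 16.

f: a_k = 0, 8, -16, 128/3, -128, 2048/5, -4096/3, 32768/7, …
g: a_k = 2, 2, 2, 2, 2, 2, 2, 2, …
Product ⇒ symmetric product L₀, ord ≤ 2.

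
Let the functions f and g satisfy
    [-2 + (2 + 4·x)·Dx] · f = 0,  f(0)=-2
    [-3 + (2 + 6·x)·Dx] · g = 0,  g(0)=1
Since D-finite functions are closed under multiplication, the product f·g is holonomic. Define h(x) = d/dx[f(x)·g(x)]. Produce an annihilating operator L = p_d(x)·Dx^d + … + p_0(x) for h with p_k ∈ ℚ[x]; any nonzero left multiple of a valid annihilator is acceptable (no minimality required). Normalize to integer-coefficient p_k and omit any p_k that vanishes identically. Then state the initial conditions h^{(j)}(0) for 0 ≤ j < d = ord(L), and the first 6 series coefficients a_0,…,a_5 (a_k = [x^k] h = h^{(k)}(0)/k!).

f: a_k = -2, -2, 1, -1, 5/4, -7/4, …
g: a_k = 1, 3/2, -9/8, 27/16, -405/128, 1701/256, …
L₀ := L_f ⊗_s L_g (sym. prod.), ord ≤ 1.
h=h₀': d/dx-closure on L₀ ⇒ L.
L = -1 + (-10 - 74·x - 180·x^2 - 144·x^3)·Dx  (order 1).
h: a_k = -5, 1/2, -15/8, 101/16, -2575/128, 15903/256, …
ICs: h(0) = -5.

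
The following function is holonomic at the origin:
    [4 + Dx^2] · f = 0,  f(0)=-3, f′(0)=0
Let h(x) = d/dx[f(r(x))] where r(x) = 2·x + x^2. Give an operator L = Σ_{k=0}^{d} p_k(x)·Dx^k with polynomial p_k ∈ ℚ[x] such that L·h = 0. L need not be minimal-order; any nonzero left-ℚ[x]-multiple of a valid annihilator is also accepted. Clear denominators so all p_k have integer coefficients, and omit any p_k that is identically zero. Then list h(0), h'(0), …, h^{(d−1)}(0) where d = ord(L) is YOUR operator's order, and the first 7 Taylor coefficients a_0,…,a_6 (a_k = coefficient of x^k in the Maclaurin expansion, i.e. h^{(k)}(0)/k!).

L = (19 + 64·x + 96·x^2 + 64·x^3 + 16·x^4) + (-3 - 3·x)·Dx + (1 + 2·x + x^2)·Dx^2  (order 2).
h: a_k = 0, 48, 72, -104, -320, -928/5, 1232/5, …
ICs: h(0) = 0, h′(0) = 48.

f: a_k = -3, 0, 6, 0, -2, 0, 4/15, …
f∘r: x↦r, Dx↦Dx/r' in L_f ⇒ L₀.
h₀' ⇒ L via d/dx closure of L₀.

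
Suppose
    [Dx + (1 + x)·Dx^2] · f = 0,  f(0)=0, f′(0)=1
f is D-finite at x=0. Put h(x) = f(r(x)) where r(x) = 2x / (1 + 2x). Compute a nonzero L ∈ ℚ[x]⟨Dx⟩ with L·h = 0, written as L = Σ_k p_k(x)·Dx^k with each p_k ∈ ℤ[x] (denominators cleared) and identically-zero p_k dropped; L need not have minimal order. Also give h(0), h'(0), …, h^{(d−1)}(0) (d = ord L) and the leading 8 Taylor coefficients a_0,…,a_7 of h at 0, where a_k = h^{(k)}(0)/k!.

L = (6 + 16·x)·Dx + (1 + 6·x + 8·x^2)·Dx^2  (order 2).
h: a_k = 0, 2, -6, 56/3, -60, 992/5, -672, 16256/7, …
ICs: h(0) = 0, h′(0) = 2.

f: a_k = 0, 1, -1/2, 1/3, -1/4, 1/5, -1/6, 1/7, …
Substitute x→r, Dx→(1/r')Dx; clear ⇒ L₀.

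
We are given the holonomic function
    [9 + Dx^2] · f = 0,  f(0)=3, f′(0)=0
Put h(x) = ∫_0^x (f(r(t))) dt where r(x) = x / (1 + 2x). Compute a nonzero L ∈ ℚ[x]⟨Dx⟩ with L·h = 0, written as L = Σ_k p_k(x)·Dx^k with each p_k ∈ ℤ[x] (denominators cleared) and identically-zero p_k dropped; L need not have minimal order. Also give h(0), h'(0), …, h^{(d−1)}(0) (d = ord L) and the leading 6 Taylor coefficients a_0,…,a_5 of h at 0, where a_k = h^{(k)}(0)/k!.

L = 9·Dx + (4 + 24·x + 48·x^2 + 32·x^3)·Dx^2 + (1 + 8·x + 24·x^2 + 32·x^3 + 16·x^4)·Dx^3  (order 3).
h: a_k = 0, 3, 0, -9/2, 27/2, -243/8, …
ICs: h(0) = 0, h′(0) = 3, h′′(0) = 0.

f: a_k = 3, 0, -27/2, 0, 81/8, 0, …
f∘r: x↦r, Dx↦Dx/r' in L_f ⇒ L₀.
h=∫h₀ ⇒ L = L₀·Dx.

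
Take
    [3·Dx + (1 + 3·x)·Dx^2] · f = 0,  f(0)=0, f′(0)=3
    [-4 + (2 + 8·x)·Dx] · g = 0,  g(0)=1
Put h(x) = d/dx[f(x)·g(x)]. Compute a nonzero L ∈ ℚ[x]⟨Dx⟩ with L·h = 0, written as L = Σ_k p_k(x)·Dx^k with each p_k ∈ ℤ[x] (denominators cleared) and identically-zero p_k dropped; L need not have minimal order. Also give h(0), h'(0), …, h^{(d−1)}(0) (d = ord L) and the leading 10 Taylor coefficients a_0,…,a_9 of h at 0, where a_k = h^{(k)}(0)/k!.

f: a_k = 0, 3, -9/2, 9, -81/4, 243/5, -243/2, 2187/7, -6561/8, 2187, …
g: a_k = 1, 2, -2, 4, -10, 28, -84, 264, -858, 2860, …
L₀ := L_f ⊗_s L_g (sym. prod.), ord ≤ 2.
Differentiate: ansatz ord ≤ ord L₀ ⇒ L.
L = (4 + 24·x + 24·x^2) + (8 + 74·x + 216·x^2 + 192·x^3)·Dx + (1 + 13·x + 62·x^2 + 128·x^3 + 96·x^4)·Dx^2  (order 2).
h: a_k = 3, 3, -18, 75, -579/2, 5436/5, -20187/5, 522657/35, -1546047/28, 2863401/14, …
ICs: h(0) = 3, h′(0) = 3.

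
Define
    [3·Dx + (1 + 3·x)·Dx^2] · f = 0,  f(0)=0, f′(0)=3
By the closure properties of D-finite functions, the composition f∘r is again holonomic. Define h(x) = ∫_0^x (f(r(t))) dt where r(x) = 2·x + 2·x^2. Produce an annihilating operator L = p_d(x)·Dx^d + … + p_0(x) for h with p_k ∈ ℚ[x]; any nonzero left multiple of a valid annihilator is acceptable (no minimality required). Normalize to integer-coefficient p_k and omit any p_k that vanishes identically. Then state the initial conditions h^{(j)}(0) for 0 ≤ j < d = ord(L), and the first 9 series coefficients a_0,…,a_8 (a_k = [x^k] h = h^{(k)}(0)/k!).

L = (4 + 12·x + 12·x^2)·Dx^2 + (1 + 8·x + 18·x^2 + 12·x^3)·Dx^3  (order 3).
h: a_k = 0, 0, 3, -4, 9, -126/5, 396/5, -1872/7, 6642/7, …
ICs: h(0) = 0, h′(0) = 0, h′′(0) = 6.

f: a_k = 0, 3, -9/2, 9, -81/4, 243/5, -243/2, 2187/7, -6561/8, …
f∘r: x↦r, Dx↦Dx/r' in L_f ⇒ L₀.
h=∫h₀ ⇒ L = L₀·Dx.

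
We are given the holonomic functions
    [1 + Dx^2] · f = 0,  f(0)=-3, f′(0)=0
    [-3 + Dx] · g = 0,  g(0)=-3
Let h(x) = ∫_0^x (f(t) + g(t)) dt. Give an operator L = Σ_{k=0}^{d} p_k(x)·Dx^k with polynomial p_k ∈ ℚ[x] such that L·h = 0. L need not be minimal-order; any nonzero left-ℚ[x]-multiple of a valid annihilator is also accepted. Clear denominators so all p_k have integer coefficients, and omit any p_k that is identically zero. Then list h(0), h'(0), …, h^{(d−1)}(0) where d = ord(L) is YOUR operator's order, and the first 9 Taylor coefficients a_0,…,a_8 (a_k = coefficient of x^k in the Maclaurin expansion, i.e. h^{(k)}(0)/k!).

f: a_k = -3, 0, 3/2, 0, -1/8, 0, 1/240, 0, -1/13440, …
g: a_k = -3, -9, -27/2, -27/2, -81/8, -243/40, -243/80, -729/560, -2187/4480, …
Weyl lclm of L_f,L_g ⇒ L₀ (ord ≤ 3).
∫: right-multiply L₀ by Dx.
L = -3·Dx + Dx^2 - 3·Dx^3 + Dx^4  (order 4).
h: a_k = 0, -6, -9/2, -4, -27/8, -41/20, -81/80, -13/30, -729/4480, …
ICs: h(0) = 0, h′(0) = -6, h′′(0) = -9, h′′′(0) = -24.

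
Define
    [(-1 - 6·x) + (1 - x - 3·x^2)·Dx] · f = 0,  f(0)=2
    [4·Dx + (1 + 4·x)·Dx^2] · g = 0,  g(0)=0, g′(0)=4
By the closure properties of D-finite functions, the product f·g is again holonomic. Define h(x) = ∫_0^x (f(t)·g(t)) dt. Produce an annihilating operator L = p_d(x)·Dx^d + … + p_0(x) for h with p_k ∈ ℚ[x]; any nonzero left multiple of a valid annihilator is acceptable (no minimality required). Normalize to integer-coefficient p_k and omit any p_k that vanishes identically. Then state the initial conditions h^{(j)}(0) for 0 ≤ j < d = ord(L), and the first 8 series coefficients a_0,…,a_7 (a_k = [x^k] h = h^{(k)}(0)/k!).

L = (10 + 48·x)·Dx + (-2 + 24·x + 60·x^2)·Dx^2 + (-1 - 3·x + 7·x^2 + 12·x^3)·Dx^3  (order 3).
h: a_k = 0, 0, 4, -8/3, 44/3, -56/3, 3692/45, -17296/105, …
ICs: h(0) = 0, h′(0) = 0, h′′(0) = 8.

f: a_k = 2, 2, 8, 14, 38, 80, 194, 434, …
g: a_k = 0, 4, -8, 64/3, -64, 1024/5, -2048/3, 16384/7, …
h₀=f·g: eliminate ⇒ L₀, order ≤ 1·2.
h=∫₀ˣh₀: take L = L₀·Dx.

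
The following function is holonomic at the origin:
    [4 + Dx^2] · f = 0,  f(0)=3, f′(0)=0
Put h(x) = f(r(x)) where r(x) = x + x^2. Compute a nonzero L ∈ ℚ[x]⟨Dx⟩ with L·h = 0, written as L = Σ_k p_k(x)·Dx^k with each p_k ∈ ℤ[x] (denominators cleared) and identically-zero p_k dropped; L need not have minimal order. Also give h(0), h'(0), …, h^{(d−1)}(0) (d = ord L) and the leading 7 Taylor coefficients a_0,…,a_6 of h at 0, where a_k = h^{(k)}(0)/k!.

L = (4 + 24·x + 48·x^2 + 32·x^3) - 2·Dx + (1 + 2·x)·Dx^2  (order 2).
h: a_k = 3, 0, -6, -12, -4, 8, 176/15, …
ICs: h(0) = 3, h′(0) = 0.

f: a_k = 3, 0, -6, 0, 2, 0, -4/15, …
Substitute x→r, Dx→(1/r')Dx; clear ⇒ L₀.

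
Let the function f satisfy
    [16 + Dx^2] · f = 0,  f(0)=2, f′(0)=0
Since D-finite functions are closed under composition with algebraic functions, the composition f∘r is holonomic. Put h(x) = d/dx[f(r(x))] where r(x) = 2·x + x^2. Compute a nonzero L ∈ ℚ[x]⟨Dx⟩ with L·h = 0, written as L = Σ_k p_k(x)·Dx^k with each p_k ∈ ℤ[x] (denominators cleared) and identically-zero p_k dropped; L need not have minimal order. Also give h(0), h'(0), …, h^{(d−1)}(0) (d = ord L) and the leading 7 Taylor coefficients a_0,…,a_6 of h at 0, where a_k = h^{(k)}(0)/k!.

f: a_k = 2, 0, -16, 0, 64/3, 0, -512/45, …
f∘r: x↦r, Dx↦Dx/r' in L_f ⇒ L₀.
h₀' ⇒ L via d/dx closure of L₀.
L = (67 + 256·x + 384·x^2 + 256·x^3 + 64·x^4) + (-3 - 3·x)·Dx + (1 + 2·x + x^2)·Dx^2  (order 2).
h: a_k = 0, -128, -192, 3904/3, 10240/3, -19456/15, -211456/15, …
ICs: h(0) = 0, h′(0) = -128.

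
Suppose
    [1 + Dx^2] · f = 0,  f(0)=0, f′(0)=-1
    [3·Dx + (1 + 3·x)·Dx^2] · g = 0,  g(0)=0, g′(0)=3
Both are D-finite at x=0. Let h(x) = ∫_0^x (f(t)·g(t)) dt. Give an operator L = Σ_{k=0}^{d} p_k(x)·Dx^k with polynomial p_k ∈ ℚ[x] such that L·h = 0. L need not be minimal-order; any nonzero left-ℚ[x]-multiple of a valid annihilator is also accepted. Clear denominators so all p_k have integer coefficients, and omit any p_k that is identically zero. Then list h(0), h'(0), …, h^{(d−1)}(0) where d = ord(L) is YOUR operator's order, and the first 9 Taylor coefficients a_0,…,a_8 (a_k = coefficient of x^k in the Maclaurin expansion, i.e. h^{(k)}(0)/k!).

f: a_k = 0, -1, 0, 1/6, 0, -1/120, 0, 1/5040, 0, …
g: a_k = 0, 3, -9/2, 9, -81/4, 243/5, -243/2, 2187/7, -6561/8, …
h₀=f·g: eliminate ⇒ L₀, order ≤ 2·2.
h=∫₀ˣh₀: take L = L₀·Dx.
L = (-203 - 222·x - 189·x^2 + 432·x^3 + 324·x^4)·Dx + (-84 - 108·x + 648·x^2 + 648·x^3)·Dx^2 + (-208 - 228·x - 54·x^2 + 864·x^3 + 648·x^4)·Dx^3 + (-84 - 108·x + 648·x^2 + 648·x^3)·Dx^4 + (-5 - 6·x + 135·x^2 + 432·x^3 + 324·x^4)·Dx^5  (order 5).
h: a_k = 0, 0, 0, -1, 9/8, -17/10, 13/4, -377/56, 9453/640, …
ICs: h(0) = 0, h′(0) = 0, h′′(0) = 0, h′′′(0) = -6, h′′′′(0) = 27.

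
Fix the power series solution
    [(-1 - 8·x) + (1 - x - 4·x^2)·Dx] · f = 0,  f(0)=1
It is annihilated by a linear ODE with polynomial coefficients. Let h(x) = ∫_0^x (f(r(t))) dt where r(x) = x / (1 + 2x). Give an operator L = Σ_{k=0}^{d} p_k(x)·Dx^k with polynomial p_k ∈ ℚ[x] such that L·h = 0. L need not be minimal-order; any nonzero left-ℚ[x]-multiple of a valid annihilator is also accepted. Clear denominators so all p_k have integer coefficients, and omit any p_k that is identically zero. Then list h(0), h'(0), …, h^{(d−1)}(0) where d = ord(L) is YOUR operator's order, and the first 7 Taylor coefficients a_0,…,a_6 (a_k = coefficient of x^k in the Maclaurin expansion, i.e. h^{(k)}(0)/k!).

f: a_k = 1, 1, 5, 9, 29, 65, 181, …
L₀ from L_f via x↦r, Dx↦r'^{-1}Dx.
Integrate: L := L₀·Dx.
L = (1 + 10·x)·Dx + (-1 - 5·x - 4·x^2 + 4·x^3)·Dx^2  (order 2).
h: a_k = 0, 1, 1/2, 1, -7/4, 27/5, -95/6, …
ICs: h(0) = 0, h′(0) = 1.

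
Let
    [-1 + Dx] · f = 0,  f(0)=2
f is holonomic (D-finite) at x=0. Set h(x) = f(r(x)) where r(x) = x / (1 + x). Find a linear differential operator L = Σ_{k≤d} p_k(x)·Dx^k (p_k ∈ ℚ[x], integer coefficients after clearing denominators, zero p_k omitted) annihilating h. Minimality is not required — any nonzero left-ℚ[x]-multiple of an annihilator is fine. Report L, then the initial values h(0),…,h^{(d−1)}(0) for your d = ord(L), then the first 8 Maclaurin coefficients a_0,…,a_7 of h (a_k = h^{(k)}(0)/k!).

f: a_k = 2, 2, 1, 1/3, 1/12, 1/60, 1/360, 1/2520, …
h₀=f(r): pull back L_f along r ⇒ L₀.
L = -1 + (1 + 2·x + x^2)·Dx  (order 1).
h: a_k = 2, 2, -1, 1/3, 1/12, -19/60, 151/360, -1091/2520, …
ICs: h(0) = 2.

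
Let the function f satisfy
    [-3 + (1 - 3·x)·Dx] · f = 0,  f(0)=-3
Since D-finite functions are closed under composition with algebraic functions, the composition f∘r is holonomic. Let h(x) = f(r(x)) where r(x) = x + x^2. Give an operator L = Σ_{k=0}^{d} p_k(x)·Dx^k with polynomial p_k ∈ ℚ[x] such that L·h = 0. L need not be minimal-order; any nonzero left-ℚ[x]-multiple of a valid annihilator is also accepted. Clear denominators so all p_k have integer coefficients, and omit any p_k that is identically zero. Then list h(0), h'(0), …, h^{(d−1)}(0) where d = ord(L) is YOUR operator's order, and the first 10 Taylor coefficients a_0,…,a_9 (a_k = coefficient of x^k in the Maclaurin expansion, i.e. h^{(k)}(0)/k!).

f: a_k = -3, -9, -27, -81, -243, -729, -2187, -6561, -19683, -59049, …
f∘r: x↦r, Dx↦Dx/r' in L_f ⇒ L₀.
L = (3 + 6·x) + (-1 + 3·x + 3·x^2)·Dx  (order 1).
h: a_k = -3, -9, -36, -135, -513, -1944, -7371, -27945, -105948, -401679, …
ICs: h(0) = -3.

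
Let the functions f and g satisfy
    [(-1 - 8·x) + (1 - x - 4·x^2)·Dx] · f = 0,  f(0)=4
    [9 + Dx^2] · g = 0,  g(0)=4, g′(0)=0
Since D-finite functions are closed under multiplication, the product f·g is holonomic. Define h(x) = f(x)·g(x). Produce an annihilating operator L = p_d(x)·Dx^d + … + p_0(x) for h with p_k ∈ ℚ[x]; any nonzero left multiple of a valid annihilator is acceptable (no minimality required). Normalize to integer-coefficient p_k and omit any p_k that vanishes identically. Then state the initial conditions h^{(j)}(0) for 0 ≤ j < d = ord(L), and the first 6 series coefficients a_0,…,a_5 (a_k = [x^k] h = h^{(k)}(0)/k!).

f: a_k = 4, 4, 20, 36, 116, 260, …
g: a_k = 4, 0, -18, 0, 27/2, 0, …
f·g: L₀ = L_f ⊗_s L_g, ord ≤ 1·2.
L = (-1 + 9·x + 36·x^2) + (2 + 16·x)·Dx + (-1 + x + 4·x^2)·Dx^2  (order 2).
h: a_k = 16, 16, 8, 72, 158, 446, …
ICs: h(0) = 16, h′(0) = 16.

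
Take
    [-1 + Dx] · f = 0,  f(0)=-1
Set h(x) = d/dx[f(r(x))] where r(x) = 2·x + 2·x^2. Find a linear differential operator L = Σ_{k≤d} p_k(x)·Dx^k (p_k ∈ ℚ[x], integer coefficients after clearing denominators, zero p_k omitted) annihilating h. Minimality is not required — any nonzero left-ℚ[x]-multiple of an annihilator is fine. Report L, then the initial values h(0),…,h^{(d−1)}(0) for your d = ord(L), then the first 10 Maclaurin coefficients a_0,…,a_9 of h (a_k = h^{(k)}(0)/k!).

f: a_k = -1, -1, -1/2, -1/6, -1/24, -1/120, -1/720, -1/5040, -1/40320, -1/362880, …
L₀ from L_f via x↦r, Dx↦r'^{-1}Dx.
Derive L from L₀ (diff closure).
L = (4 + 8·x + 8·x^2) + (-1 - 2·x)·Dx  (order 1).
h: a_k = -2, -8, -16, -80/3, -104/3, -608/15, -1856/45, -12224/315, -2096/63, -75968/2835, …
ICs: h(0) = -2.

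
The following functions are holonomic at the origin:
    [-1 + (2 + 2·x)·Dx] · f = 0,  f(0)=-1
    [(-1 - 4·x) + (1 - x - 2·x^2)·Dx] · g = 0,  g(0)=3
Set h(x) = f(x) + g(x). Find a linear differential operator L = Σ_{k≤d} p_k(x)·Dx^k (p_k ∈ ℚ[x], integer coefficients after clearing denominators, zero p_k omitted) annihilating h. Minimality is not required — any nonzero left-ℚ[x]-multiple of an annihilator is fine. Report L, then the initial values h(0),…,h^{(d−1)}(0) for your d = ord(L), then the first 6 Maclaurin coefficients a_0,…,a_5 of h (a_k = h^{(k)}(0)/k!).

f: a_k = -1, -1/2, 1/8, -1/16, 5/128, -7/256, …
g: a_k = 3, 3, 9, 15, 33, 63, …
L₀ := lclm(L_f,L_g); ord L₀ ≤ 1+1.
L = (13 + 26·x + 40·x^2) + (-25 - 69·x - 144·x^2 - 100·x^3)·Dx + (2 + 20·x - 6·x^2 - 64·x^3 - 40·x^4)·Dx^2  (order 2).
h: a_k = 2, 5/2, 73/8, 239/16, 4229/128, 16121/256, …
ICs: h(0) = 2, h′(0) = 5/2.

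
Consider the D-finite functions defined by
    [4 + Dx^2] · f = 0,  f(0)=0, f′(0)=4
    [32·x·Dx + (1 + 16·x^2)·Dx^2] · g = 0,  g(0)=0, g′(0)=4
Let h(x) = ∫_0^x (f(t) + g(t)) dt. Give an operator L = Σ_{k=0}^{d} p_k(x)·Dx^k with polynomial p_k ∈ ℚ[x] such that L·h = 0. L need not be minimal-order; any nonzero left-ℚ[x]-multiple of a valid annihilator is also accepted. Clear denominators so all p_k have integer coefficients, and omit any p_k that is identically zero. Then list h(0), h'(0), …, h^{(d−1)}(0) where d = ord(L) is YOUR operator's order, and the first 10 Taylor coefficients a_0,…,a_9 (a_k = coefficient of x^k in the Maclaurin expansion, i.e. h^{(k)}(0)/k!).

f: a_k = 0, 4, 0, -8/3, 0, 8/15, 0, -16/315, 0, 8/2835, …
g: a_k = 0, 4, 0, -64/3, 0, 1024/5, 0, -16384/7, 0, 262144/9, …
Weyl lclm of L_f,L_g ⇒ L₀ (ord ≤ 4).
Integrate: L := L₀·Dx.
L = (-6016·x + 102400·x^3 + 32768·x^5)·Dx^2 + (-28 + 1216·x^2 + 27648·x^4 + 16384·x^6)·Dx^3 + (-1504·x + 25600·x^3 + 8192·x^5)·Dx^4 + (-7 + 304·x^2 + 6912·x^4 + 4096·x^6)·Dx^5  (order 5).
h: a_k = 0, 0, 4, 0, -6, 0, 308/9, 0, -13166/45, 0, …
ICs: h(0) = 0, h′(0) = 0, h′′(0) = 8, h′′′(0) = 0, h′′′′(0) = -144.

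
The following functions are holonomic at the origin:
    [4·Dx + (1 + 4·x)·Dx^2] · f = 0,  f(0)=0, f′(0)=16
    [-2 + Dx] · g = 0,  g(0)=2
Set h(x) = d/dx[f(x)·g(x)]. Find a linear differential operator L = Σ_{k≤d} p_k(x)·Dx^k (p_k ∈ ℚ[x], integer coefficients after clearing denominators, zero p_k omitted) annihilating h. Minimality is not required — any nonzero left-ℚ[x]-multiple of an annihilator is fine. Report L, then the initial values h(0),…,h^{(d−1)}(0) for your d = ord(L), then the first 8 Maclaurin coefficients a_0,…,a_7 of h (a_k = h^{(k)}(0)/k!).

L = (20 - 32·x + 64·x^2) + (-8 + 16·x - 64·x^2)·Dx + (-1 + 16·x^2)·Dx^2  (order 2).
h: a_k = 32, 0, 320, -1024, 13376/3, -54272/3, 3306112/45, -13365248/45, …
ICs: h(0) = 32, h′(0) = 0.

f: a_k = 0, 16, -32, 256/3, -256, 4096/5, -8192/3, 65536/7, …
g: a_k = 2, 4, 4, 8/3, 4/3, 8/15, 8/45, 16/315, …
f·g: L₀ = L_f ⊗_s L_g, ord ≤ 2·1.
h₀' ⇒ L via d/dx closure of L₀.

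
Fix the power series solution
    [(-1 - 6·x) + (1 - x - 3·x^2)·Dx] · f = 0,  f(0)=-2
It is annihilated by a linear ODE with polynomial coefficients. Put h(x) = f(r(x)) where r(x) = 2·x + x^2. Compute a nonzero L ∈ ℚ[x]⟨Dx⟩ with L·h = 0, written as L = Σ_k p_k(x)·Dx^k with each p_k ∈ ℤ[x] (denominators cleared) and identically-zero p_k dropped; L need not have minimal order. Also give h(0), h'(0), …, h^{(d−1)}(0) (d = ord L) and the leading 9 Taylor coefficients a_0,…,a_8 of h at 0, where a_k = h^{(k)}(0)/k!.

L = (2 + 26·x + 36·x^2 + 12·x^3) + (-1 + 2·x + 13·x^2 + 12·x^3 + 3·x^4)·Dx  (order 1).
h: a_k = -2, -4, -34, -144, -784, -3860, -19742, -99504, -504326, …
ICs: h(0) = -2.

f: a_k = -2, -2, -8, -14, -38, -80, -194, -434, -1016, …
f∘r: x↦r, Dx↦Dx/r' in L_f ⇒ L₀.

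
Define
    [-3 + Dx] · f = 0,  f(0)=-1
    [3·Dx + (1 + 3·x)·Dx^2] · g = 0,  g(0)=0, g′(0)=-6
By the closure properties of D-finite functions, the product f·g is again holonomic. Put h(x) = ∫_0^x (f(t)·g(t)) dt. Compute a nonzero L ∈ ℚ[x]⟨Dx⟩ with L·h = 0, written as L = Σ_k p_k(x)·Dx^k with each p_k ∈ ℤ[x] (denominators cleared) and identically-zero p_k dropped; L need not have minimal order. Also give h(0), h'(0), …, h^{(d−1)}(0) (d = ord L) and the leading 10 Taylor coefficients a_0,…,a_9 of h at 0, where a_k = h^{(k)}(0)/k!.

L = 27·x·Dx + (-3 - 18·x)·Dx^2 + (1 + 3·x)·Dx^3  (order 3).
h: a_k = 0, 0, 3, 3, 9/2, 0, 243/40, -81/8, 5589/224, -2349/40, …
ICs: h(0) = 0, h′(0) = 0, h′′(0) = 6.

f: a_k = -1, -3, -9/2, -9/2, -27/8, -81/40, -81/80, -243/560, -729/4480, -243/4480, …
g: a_k = 0, -6, 9, -18, 81/2, -486/5, 243, -4374/7, 6561/4, -4374, …
L₀ := L_f ⊗_s L_g (sym. prod.), ord ≤ 2.
h=∫₀ˣh₀: take L = L₀·Dx.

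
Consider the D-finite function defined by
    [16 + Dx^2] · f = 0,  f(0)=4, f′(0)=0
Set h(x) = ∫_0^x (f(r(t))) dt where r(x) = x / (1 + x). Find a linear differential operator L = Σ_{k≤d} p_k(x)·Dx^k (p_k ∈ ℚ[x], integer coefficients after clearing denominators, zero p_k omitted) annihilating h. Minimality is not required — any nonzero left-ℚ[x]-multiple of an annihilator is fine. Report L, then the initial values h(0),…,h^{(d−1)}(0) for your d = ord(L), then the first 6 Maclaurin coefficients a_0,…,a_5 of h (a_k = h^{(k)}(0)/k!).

L = 16·Dx + (2 + 6·x + 6·x^2 + 2·x^3)·Dx^2 + (1 + 4·x + 6·x^2 + 4·x^3 + x^4)·Dx^3  (order 3).
h: a_k = 0, 4, 0, -32/3, 16, -32/3, …
ICs: h(0) = 0, h′(0) = 4, h′′(0) = 0.

f: a_k = 4, 0, -32, 0, 128/3, 0, …
Change of var in L_f (x↦r) gives L₀.
h=∫₀ˣh₀: take L = L₀·Dx.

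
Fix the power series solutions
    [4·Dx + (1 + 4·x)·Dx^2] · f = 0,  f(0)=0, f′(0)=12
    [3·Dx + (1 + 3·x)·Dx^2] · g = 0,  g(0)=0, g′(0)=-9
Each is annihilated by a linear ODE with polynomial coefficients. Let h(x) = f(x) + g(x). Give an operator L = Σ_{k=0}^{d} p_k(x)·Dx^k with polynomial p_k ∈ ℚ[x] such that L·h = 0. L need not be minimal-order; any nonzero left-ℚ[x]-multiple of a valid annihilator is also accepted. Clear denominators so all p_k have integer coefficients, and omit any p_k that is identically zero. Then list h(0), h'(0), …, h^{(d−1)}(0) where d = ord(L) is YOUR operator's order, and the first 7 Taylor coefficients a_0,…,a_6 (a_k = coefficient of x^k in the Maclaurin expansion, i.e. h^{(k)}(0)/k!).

f: a_k = 0, 12, -24, 64, -192, 3072/5, -2048, …
g: a_k = 0, -9, 27/2, -27, 243/4, -729/5, 729/2, …
L₀ := lclm(L_f,L_g); ord L₀ ≤ 2+2.
L = 24·Dx + (14 + 48·x)·Dx^2 + (1 + 7·x + 12·x^2)·Dx^3  (order 3).
h: a_k = 0, 3, -21/2, 37, -525/4, 2343/5, -3367/2, …
ICs: h(0) = 0, h′(0) = 3, h′′(0) = -21.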